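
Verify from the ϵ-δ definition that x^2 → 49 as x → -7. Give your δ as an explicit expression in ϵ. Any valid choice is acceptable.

δ = min(2, ϵ/16)

Let ϵ > 0. We seek δ > 0 with 0 < |x + 7| < δ ⇒ |x^2 − 49| < ϵ.
Factor: x^2 − 49 = (x + 7)(x - 7), so |x^2 − 49| = |x + 7|·|x - 7|.
Restrict δ ≤ 2. Then |x + 7| < 2 gives |x| < 9, so by the triangle inequality |x - 7| ≤ 9 + 7 = 16.
Hence |x^2 − 49| ≤ 16|x + 7|, which is < ϵ once |x + 7| < ϵ/16.
Take δ = min(2, ϵ/16). If 0 < |x + 7| < δ then both bounds hold and |x^2 − 49| ≤ 16|x + 7| < 16·(ϵ/16) = ϵ.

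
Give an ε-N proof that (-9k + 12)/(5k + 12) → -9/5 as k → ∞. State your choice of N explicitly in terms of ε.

N = (168/25)/ε

Suppose ε > 0. For k ≥ 1, |(-9k + 12)/(5k + 12) + 9/5| = |168|/(5(5k + 12)) = 168/(5(5k + 12)).
Since 5k + 12 ≥ 5k for k ≥ 1, this is ≤ 168/(5·5k) = (168/25)/k.
So |(-9k + 12)/(5k + 12) + 9/5| < ε whenever k > (168/25)/ε.
Take N = (168/25)/ε. If k > N then |(-9k + 12)/(5k + 12) + 9/5| ≤ (168/25)/k < ε.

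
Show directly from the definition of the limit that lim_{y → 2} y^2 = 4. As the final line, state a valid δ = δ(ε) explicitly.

Fix ε > 0. We seek δ > 0 with 0 < |y − 2| < δ ⇒ |y^2 − 4| < ε.
Factor: y^2 − 4 = (y − 2)(y + 2), so |y^2 − 4| = |y − 2|·|y + 2|.
Restrict δ ≤ 1. Then |y − 2| < 1 gives |y| < 3, so by the triangle inequality |y + 2| ≤ 3 + 2 = 5.
Hence |y^2 − 4| ≤ 5|y − 2|, which is < ε once |y − 2| < ε/5.
Take δ = min(1, ε/5). If 0 < |y − 2| < δ then both bounds hold and |y^2 − 4| ≤ 5|y − 2| < 5·(ε/5) = ε.

δ = min(1, ε/5)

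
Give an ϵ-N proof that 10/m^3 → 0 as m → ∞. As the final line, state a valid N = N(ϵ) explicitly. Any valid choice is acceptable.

N = (10/ϵ)^{1/3}

Suppose ϵ > 0. For m ≥ 1, |10/m^3 − 0| = 10/m^3.
10/m^3 < ϵ ⇔ m^3 > 10/ϵ ⇔ m > (10/ϵ)^{1/3}.
Take N = (10/ϵ)^{1/3}. Then m > N implies 10/m^3 < ϵ.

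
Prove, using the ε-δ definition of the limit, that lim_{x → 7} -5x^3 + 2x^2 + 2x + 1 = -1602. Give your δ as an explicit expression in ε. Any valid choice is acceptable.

δ = min(2, ε/931)

Let ε > 0 be given. We want δ > 0 such that 0 < |x − 7| < δ implies |(-5x^3 + 2x^2 + 2x + 1) + 1602| < ε.
(-5x^3 + 2x^2 + 2x + 1) + 1602 = -5x^3 + 2x^2 + 2x + 1603 = (x − 7)(-5x^2 - 33x - 229).
So |(-5x^3 + 2x^2 + 2x + 1) + 1602| = |x − 7|·|-5x^2 - 33x - 229|.
Assume first that |x − 7| < 2, so |x| < 9. Then |-5x^2 - 33x - 229| ≤ 5·9^2 + 33·9 + 229 = 931.
Hence |(-5x^3 + 2x^2 + 2x + 1) + 1602| ≤ 931|x − 7| < ε provided |x − 7| < ε/931.
Take δ = min(2, ε/931). Then 0 < |x − 7| < δ gives both |x − 7| < 2 and |x − 7| < ε/931, so |(-5x^3 + 2x^2 + 2x + 1) + 1602| < ε.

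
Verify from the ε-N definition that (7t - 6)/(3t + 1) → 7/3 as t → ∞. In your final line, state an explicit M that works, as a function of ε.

M = (25/9)/ε

Fix ε > 0. We seek M > 0 such that t > M implies |(7t - 6)/(3t + 1) − (7/3)| < ε.
(7t - 6)/(3t + 1) − (7/3) = (3(7t - 6) − 7(3t + 1)) / (3(3t + 1)) = -25/(3(3t + 1)).
For t > 0 we have 3t + 1 > 3t, so |(7t - 6)/(3t + 1) − (7/3)| = 25/(3(3t + 1)) < 25/(3·3t) = (25/9)/t.
Thus |(7t - 6)/(3t + 1) − (7/3)| < ε whenever t > (25/9)/ε.
Take M = (25/9)/ε. If t > M then |(7t - 6)/(3t + 1) − (7/3)| < (25/9)/t < ε.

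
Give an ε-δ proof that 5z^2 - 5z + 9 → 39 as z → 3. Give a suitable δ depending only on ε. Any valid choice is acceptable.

Let ε > 0. We want δ > 0 such that 0 < |z − 3| < δ implies |(5z^2 - 5z + 9) − 39| < ε.
(5z^2 - 5z + 9) − 39 = 5z^2 - 5z - 30 = (z − 3)(5z + 10).
So |(5z^2 - 5z + 9) − 39| = |z − 3|·|5z + 10|.
Assume first that |z − 3| < 1, so |z| < 4. Then |5z + 10| ≤ 5·4 + 10 = 30.
Hence |(5z^2 - 5z + 9) − 39| ≤ 30|z − 3| < ε provided |z − 3| < ε/30.
Take δ = min(1, ε/30). Then 0 < |z − 3| < δ gives both |z − 3| < 1 and |z − 3| < ε/30, so |(5z^2 - 5z + 9) − 39| < ε.

δ = min(1, ε/30)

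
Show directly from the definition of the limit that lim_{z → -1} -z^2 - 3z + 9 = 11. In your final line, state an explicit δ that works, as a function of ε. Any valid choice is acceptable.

δ = min(2, ε/5)

Fix ε > 0. We want δ > 0 such that 0 < |z + 1| < δ implies |(-z^2 - 3z + 9) − 11| < ε.
(-z^2 - 3z + 9) − 11 = -z^2 - 3z - 2 = (z + 1)(-z - 2).
So |(-z^2 - 3z + 9) − 11| = |z + 1|·|-z - 2|.
Assume first that |z + 1| < 2, so |z| < 3. Then |-z - 2| ≤ 3 + 2 = 5.
Hence |(-z^2 - 3z + 9) − 11| ≤ 5|z + 1| < ε provided |z + 1| < ε/5.
Choosing δ = min(2, ε/5) ensures both conditions, hence |(-z^2 - 3z + 9) − 11| < ε.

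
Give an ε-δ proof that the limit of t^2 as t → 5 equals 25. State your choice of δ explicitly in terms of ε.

δ = min(1, ε/11)

Let ε > 0. We seek δ > 0 with 0 < |t − 5| < δ ⇒ |t^2 − 25| < ε.
Factor: t^2 − 25 = (t − 5)(t + 5), so |t^2 − 25| = |t − 5|·|t + 5|.
Restrict δ ≤ 1. Then |t − 5| < 1 gives |t| < 6, so by the triangle inequality |t + 5| ≤ 6 + 5 = 11.
Hence |t^2 − 25| ≤ 11|t − 5|, which is < ε once |t − 5| < ε/11.
Take δ = min(1, ε/11). If 0 < |t − 5| < δ then both bounds hold and |t^2 − 25| ≤ 11|t − 5| < 11·(ε/11) = ε.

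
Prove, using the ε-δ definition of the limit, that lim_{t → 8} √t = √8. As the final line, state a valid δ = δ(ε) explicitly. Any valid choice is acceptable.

Fix ε > 0. We want δ > 0 such that 0 < |t − 8| < δ implies |√t − √8| < ε.
Multiplying by the conjugate, |√t − √8| = |t − 8|/(√t + √8).
Restrict δ ≤ 8 so that |t − 8| < 8 forces t > 0, and then √t + √8 > √8.
Hence |√t − √8| < |t − 8|/√8, which is < ε once |t − 8| < √8·ε.
Take δ = min(8, √8·ε). If 0 < |t − 8| < δ then t > 0 and |√t − √8| < |t − 8|/√8 < ε.

δ = min(8, √8·ε)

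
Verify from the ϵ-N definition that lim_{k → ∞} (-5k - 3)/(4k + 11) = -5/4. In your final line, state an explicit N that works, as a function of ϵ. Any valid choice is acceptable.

N = (43/16)/ϵ

Suppose ϵ > 0. For k ≥ 1, |(-5k - 3)/(4k + 11) + 5/4| = |43|/(4(4k + 11)) = 43/(4(4k + 11)).
Since 4k + 11 ≥ 4k for k ≥ 1, this is ≤ 43/(4·4k) = (43/16)/k.
So |(-5k - 3)/(4k + 11) + 5/4| < ϵ whenever k > (43/16)/ϵ.
Take N = (43/16)/ϵ. If k > N then |(-5k - 3)/(4k + 11) + 5/4| ≤ (43/16)/k < ϵ.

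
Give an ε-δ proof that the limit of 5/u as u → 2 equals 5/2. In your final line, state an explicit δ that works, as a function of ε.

δ = min(1, (2/5)ε)

Let ε > 0. We seek δ > 0 such that 0 < |u − 2| < δ implies |5/u − (5/2)| < ε.
|5/u − (5/2)| = 5·|2 − u|/(2·|u|) = 5|u − 2|/(2|u|).
Restrict δ ≤ 1. Then |u − 2| < 1 gives |u| > 1, so 2|u| > 2.
Then |5/u − (5/2)| < 5|u − 2|/2, which is < ε when |u − 2| < (2/5)ε.
Take δ = min(1, (2/5)ε). Then 0 < |u − 2| < δ gives both |u − 2| < 1 and |u − 2| < (2/5)ε, so |5/u − (5/2)| < ε.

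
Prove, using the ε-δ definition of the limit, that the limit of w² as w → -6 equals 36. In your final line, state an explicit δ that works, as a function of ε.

Suppose ε > 0. We seek δ > 0 with 0 < |w + 6| < δ ⇒ |w² − 36| < ε.
Factor: w² − 36 = (w + 6)(w - 6), so |w² − 36| = |w + 6|·|w - 6|.
Restrict δ ≤ 2. Then |w + 6| < 2 gives |w| < 8, so by the triangle inequality |w - 6| ≤ 8 + 6 = 14.
Hence |w² − 36| ≤ 14|w + 6|, which is < ε once |w + 6| < ε/14.
Take δ = min(2, ε/14). If 0 < |w + 6| < δ then both bounds hold and |w² − 36| ≤ 14|w + 6| < 14·(ε/14) = ε.

δ = min(2, ε/14)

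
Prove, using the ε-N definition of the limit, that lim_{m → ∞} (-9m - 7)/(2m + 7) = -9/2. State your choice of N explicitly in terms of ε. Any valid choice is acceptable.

N = (49/4)/ε

Let ε > 0. For m ≥ 1, |(-9m - 7)/(2m + 7) + 9/2| = |49|/(2(2m + 7)) = 49/(2(2m + 7)).
Since 2m + 7 ≥ 2m for m ≥ 1, this is ≤ 49/(2·2m) = (49/4)/m.
So |(-9m - 7)/(2m + 7) + 9/2| < ε whenever m > (49/4)/ε.
Take N = (49/4)/ε. If m > N then |(-9m - 7)/(2m + 7) + 9/2| ≤ (49/4)/m < ε.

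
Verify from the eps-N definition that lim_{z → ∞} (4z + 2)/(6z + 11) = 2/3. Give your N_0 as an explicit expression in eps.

N_0 = (8/9)/eps

Suppose eps > 0. We seek N_0 > 0 such that z > N_0 implies |(4z + 2)/(6z + 11) − (2/3)| < eps.
(4z + 2)/(6z + 11) − (2/3) = (6(4z + 2) − 4(6z + 11)) / (6(6z + 11)) = -32/(6(6z + 11)).
For z > 0 we have 6z + 11 > 6z, so |(4z + 2)/(6z + 11) − (2/3)| = 32/(6(6z + 11)) < 32/(6·6z) = (8/9)/z.
Thus |(4z + 2)/(6z + 11) − (2/3)| < eps whenever z > (8/9)/eps.
Take N_0 = (8/9)/eps. If z > N_0 then |(4z + 2)/(6z + 11) − (2/3)| < (8/9)/z < eps.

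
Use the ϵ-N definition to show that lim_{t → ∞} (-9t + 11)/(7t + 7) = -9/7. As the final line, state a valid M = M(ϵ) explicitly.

Fix ϵ > 0. We seek M > 0 such that t > M implies |(-9t + 11)/(7t + 7) + 9/7| < ϵ.
(-9t + 11)/(7t + 7) + 9/7 = (7(-9t + 11) − (-9)(7t + 7)) / (7(7t + 7)) = 140/(7(7t + 7)).
For t > 0 we have 7t + 7 > 7t, so |(-9t + 11)/(7t + 7) + 9/7| = 140/(7(7t + 7)) < 140/(7·7t) = (20/7)/t.
Thus |(-9t + 11)/(7t + 7) + 9/7| < ϵ whenever t > (20/7)/ϵ.
Take M = (20/7)/ϵ. If t > M then |(-9t + 11)/(7t + 7) + 9/7| < (20/7)/t < ϵ.

M = (20/7)/ϵ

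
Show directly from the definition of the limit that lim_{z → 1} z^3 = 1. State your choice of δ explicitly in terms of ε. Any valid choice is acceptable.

δ = min(2, ε/13)

Suppose ε > 0. We seek δ > 0 with 0 < |z − 1| < δ ⇒ |z^3 − 1| < ε.
Factor: z^3 − 1 = (z − 1)(z^2 + z + 1), so |z^3 − 1| = |z − 1|·|z^2 + z + 1|.
Restrict δ ≤ 2. Then |z − 1| < 2 gives |z| < 3, so by the triangle inequality |z^2 + z + 1| ≤ 3^2 + 3 + 1 = 13.
Hence |z^3 − 1| ≤ 13|z − 1|, which is < ε once |z − 1| < ε/13.
Take δ = min(2, ε/13). If 0 < |z − 1| < δ then both bounds hold and |z^3 − 1| ≤ 13|z − 1| < 13·(ε/13) = ε.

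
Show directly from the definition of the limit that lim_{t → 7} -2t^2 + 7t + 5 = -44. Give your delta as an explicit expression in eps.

delta = min(1, eps/23)

Fix eps > 0. We want delta > 0 such that 0 < |t − 7| < delta implies |(-2t^2 + 7t + 5) + 44| < eps.
(-2t^2 + 7t + 5) + 44 = -2t^2 + 7t + 49 = (t − 7)(-2t - 7).
So |(-2t^2 + 7t + 5) + 44| = |t − 7|·|-2t - 7|.
Assume first that |t − 7| < 1, so |t| < 8. Then |-2t - 7| ≤ 2·8 + 7 = 23.
Hence |(-2t^2 + 7t + 5) + 44| ≤ 23|t − 7| < eps provided |t − 7| < eps/23.
Take delta = min(1, eps/23). Then 0 < |t − 7| < delta gives both |t − 7| < 1 and |t − 7| < eps/23, so |(-2t^2 + 7t + 5) + 44| < eps.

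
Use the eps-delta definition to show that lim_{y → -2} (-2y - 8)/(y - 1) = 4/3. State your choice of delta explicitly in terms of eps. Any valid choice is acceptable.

delta = min(3/2, (9/20)eps)

Fix eps > 0. We want delta > 0 with 0 < |y + 2| < delta ⇒ |(-2y - 8)/(y - 1) − (4/3)| < eps.
Combining over a common denominator, (-2y - 8)/(y - 1) − (4/3) = [(-2y - 8)·(-3) − (-4)·(y - 1)] / [(-3)·(y - 1)] = 10(y + 2) / ((-3)(y - 1)).
So |(-2y - 8)/(y - 1) − (4/3)| = 10|y + 2| / (3·|y − 1|).
Restrict delta ≤ 3/2. Then |y + 2| < 3/2 gives |y − 1| = |(y + 2) + (-3)| ≥ 3 − 3/2 = 3/2.
Hence |(-2y - 8)/(y - 1) − (4/3)| < 10|y + 2|/(3·(3/2)) = (20/9)|y + 2|, which is < eps once |y + 2| < (9/20)eps.
Take delta = min(3/2, (9/20)eps). Then 0 < |y + 2| < delta forces both bounds, so |(-2y - 8)/(y - 1) − (4/3)| < eps.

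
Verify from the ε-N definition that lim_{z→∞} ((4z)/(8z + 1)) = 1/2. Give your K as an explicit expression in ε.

K = (1/16)/ε

Let ε > 0 be given. We seek K > 0 such that z > K implies |(4z)/(8z + 1) − (1/2)| < ε.
(4z)/(8z + 1) − (1/2) = (8(4z) − 4(8z + 1)) / (8(8z + 1)) = -4/(8(8z + 1)).
For z > 0 we have 8z + 1 > 8z, so |(4z)/(8z + 1) − (1/2)| = 4/(8(8z + 1)) < 4/(8·8z) = (1/16)/z.
Thus |(4z)/(8z + 1) − (1/2)| < ε whenever z > (1/16)/ε.
Take K = (1/16)/ε. If z > K then |(4z)/(8z + 1) − (1/2)| < (1/16)/z < ε.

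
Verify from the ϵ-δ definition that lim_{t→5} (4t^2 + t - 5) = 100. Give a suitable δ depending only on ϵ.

δ = min(2, ϵ/49)

Fix ϵ > 0. We want δ > 0 such that 0 < |t − 5| < δ implies |(4t^2 + t - 5) − 100| < ϵ.
(4t^2 + t - 5) − 100 = 4t^2 + t - 105 = (t − 5)(4t + 21).
So |(4t^2 + t - 5) − 100| = |t − 5|·|4t + 21|.
Assume first that |t − 5| < 2, so |t| < 7. Then |4t + 21| ≤ 4·7 + 21 = 49.
Hence |(4t^2 + t - 5) − 100| ≤ 49|t − 5| < ϵ provided |t − 5| < ϵ/49.
Choosing δ = min(2, ϵ/49) ensures both conditions, hence |(4t^2 + t - 5) − 100| < ϵ.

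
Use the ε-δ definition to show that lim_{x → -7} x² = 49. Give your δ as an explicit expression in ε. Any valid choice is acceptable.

δ = min(2, ε/16)

Suppose ε > 0. We seek δ > 0 with 0 < |x + 7| < δ ⇒ |x² − 49| < ε.
Factor: x² − 49 = (x + 7)(x - 7), so |x² − 49| = |x + 7|·|x - 7|.
Impose δ ≤ 2 so that |x| < 9; then |x - 7| ≤ 16.
Hence |x² − 49| ≤ 16|x + 7|, which is < ε once |x + 7| < ε/16.
Take δ = min(2, ε/16). If 0 < |x + 7| < δ then both bounds hold and |x² − 49| ≤ 16|x + 7| < 16·(ε/16) = ε.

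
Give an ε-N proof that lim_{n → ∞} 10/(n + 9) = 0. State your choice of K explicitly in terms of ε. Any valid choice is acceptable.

Let ε > 0 be given. For n ≥ 1, |10/(n + 9) − 0| = 10/(n + 9) ≤ 10/n.
We need 10/n < ε, i.e. n > 10/ε.
Take K = 10/ε. If n > K then |10/(n + 9)| ≤ 10/n < ε.

K = 10/ε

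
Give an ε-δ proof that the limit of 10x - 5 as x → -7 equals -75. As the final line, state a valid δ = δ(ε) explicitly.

δ = ε/10

Let ε > 0. We need δ > 0 so that 0 < |x + 7| < δ implies |(10x - 5) + 75| < ε.
Since (10x - 5) + 75 = 10(x + 7), we have |(10x - 5) + 75| = 10|x + 7|.
So 10|x + 7| < ε exactly when |x + 7| < ε/10.
Take δ = ε/10. If 0 < |x + 7| < δ then |(10x - 5) + 75| = 10|x + 7| < 10·(ε/10) = ε.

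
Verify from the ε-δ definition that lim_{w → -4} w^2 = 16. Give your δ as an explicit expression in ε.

δ = min(1, ε/9)

Suppose ε > 0. We seek δ > 0 with 0 < |w + 4| < δ ⇒ |w^2 − 16| < ε.
Factor: w^2 − 16 = (w + 4)(w - 4), so |w^2 − 16| = |w + 4|·|w - 4|.
Impose δ ≤ 1 so that |w| < 5; then |w - 4| ≤ 9.
Hence |w^2 − 16| ≤ 9|w + 4|, which is < ε once |w + 4| < ε/9.
Take δ = min(1, ε/9). If 0 < |w + 4| < δ then both bounds hold and |w^2 − 16| ≤ 9|w + 4| < 9·(ε/9) = ε.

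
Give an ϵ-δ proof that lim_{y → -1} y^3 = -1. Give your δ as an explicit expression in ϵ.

δ = min(1, ϵ/7)

Suppose ϵ > 0. We seek δ > 0 with 0 < |y + 1| < δ ⇒ |y^3 + 1| < ϵ.
Factor: y^3 + 1 = (y + 1)(y^2 - y + 1), so |y^3 + 1| = |y + 1|·|y^2 - y + 1|.
Restrict δ ≤ 1. Then |y + 1| < 1 gives |y| < 2, so by the triangle inequality |y^2 - y + 1| ≤ 2^2 + 2 + 1 = 7.
Hence |y^3 + 1| ≤ 7|y + 1|, which is < ϵ once |y + 1| < ϵ/7.
Take δ = min(1, ϵ/7). If 0 < |y + 1| < δ then both bounds hold and |y^3 + 1| ≤ 7|y + 1| < 7·(ϵ/7) = ϵ.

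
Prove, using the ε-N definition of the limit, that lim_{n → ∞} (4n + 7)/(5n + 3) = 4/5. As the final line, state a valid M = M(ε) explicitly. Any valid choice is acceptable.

M = (23/25)/ε

Let ε > 0 be given. For n ≥ 1, |(4n + 7)/(5n + 3) − (4/5)| = |23|/(5(5n + 3)) = 23/(5(5n + 3)).
Since 5n + 3 ≥ 5n for n ≥ 1, this is ≤ 23/(5·5n) = (23/25)/n.
So |(4n + 7)/(5n + 3) − (4/5)| < ε whenever n > (23/25)/ε.
Take M = (23/25)/ε. If n > M then |(4n + 7)/(5n + 3) − (4/5)| ≤ (23/25)/n < ε.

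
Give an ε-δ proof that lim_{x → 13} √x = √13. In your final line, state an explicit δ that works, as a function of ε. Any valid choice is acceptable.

Suppose ε > 0. We want δ > 0 such that 0 < |x − 13| < δ implies |√x − √13| < ε.
Rationalise: √x − √13 = (x − 13)/(√x + √13), so |√x − √13| = |x − 13|/(√x + √13).
Restrict δ ≤ 13 so that |x − 13| < 13 forces x > 0, and then √x + √13 > √13.
Hence |√x − √13| < |x − 13|/√13, which is < ε once |x − 13| < √13·ε.
Take δ = min(13, √13·ε). If 0 < |x − 13| < δ then x > 0 and |√x − √13| < |x − 13|/√13 < ε.

δ = min(13, √13·ε)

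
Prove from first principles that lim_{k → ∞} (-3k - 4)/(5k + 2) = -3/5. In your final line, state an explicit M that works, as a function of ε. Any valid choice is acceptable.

Fix ε > 0. For k ≥ 1, |(-3k - 4)/(5k + 2) + 3/5| = |-14|/(5(5k + 2)) = 14/(5(5k + 2)).
Since 5k + 2 ≥ 5k for k ≥ 1, this is ≤ 14/(5·5k) = (14/25)/k.
So |(-3k - 4)/(5k + 2) + 3/5| < ε whenever k > (14/25)/ε.
Take M = (14/25)/ε. If k > M then |(-3k - 4)/(5k + 2) + 3/5| ≤ (14/25)/k < ε.

M = (14/25)/ε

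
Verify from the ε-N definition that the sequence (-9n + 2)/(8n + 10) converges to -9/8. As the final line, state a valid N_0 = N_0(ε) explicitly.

Let ε > 0 be given. For n ≥ 1, |(-9n + 2)/(8n + 10) + 9/8| = |106|/(8(8n + 10)) = 106/(8(8n + 10)).
Since 8n + 10 ≥ 8n for n ≥ 1, this is ≤ 106/(8·8n) = (53/32)/n.
So |(-9n + 2)/(8n + 10) + 9/8| < ε whenever n > (53/32)/ε.
Take N_0 = (53/32)/ε. If n > N_0 then |(-9n + 2)/(8n + 10) + 9/8| ≤ (53/32)/n < ε.

N_0 = (53/32)/ε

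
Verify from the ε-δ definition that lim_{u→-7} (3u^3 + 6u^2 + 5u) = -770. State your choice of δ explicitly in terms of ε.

δ = min(1, ε/422)

Suppose ε > 0. We want δ > 0 such that 0 < |u + 7| < δ implies |(3u^3 + 6u^2 + 5u) + 770| < ε.
(3u^3 + 6u^2 + 5u) + 770 = 3u^3 + 6u^2 + 5u + 770 = (u + 7)(3u^2 - 15u + 110).
So |(3u^3 + 6u^2 + 5u) + 770| = |u + 7|·|3u^2 - 15u + 110|.
Require δ ≤ 1. Then |u + 7| < 1 gives |u| < 8, and by the triangle inequality |3u^2 - 15u + 110| ≤ 3·8^2 + 15·8 + 110 = 422.
Hence |(3u^3 + 6u^2 + 5u) + 770| ≤ 422|u + 7| < ε provided |u + 7| < ε/422.
Choosing δ = min(1, ε/422) ensures both conditions, hence |(3u^3 + 6u^2 + 5u) + 770| < ε.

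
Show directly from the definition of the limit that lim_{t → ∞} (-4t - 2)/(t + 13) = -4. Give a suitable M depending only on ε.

M = 50/ε

Fix ε > 0. We seek M > 0 such that t > M implies |(-4t - 2)/(t + 13) + 4| < ε.
(-4t - 2)/(t + 13) + 4 = ((-4t - 2) − (-4)(t + 13)) / ((t + 13)) = 50/((t + 13)).
For t > 0 we have t + 13 > t, so |(-4t - 2)/(t + 13) + 4| = 50/((t + 13)) < 50/(t) = 50/t.
Thus |(-4t - 2)/(t + 13) + 4| < ε whenever t > 50/ε.
Take M = 50/ε. If t > M then |(-4t - 2)/(t + 13) + 4| < 50/t < ε.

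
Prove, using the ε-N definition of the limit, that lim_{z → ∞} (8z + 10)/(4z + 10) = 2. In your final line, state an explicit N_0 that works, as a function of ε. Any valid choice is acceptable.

Fix ε > 0. We seek N_0 > 0 such that z > N_0 implies |(8z + 10)/(4z + 10) − 2| < ε.
(8z + 10)/(4z + 10) − 2 = (4(8z + 10) − 8(4z + 10)) / (4(4z + 10)) = -40/(4(4z + 10)).
For z > 0 we have 4z + 10 > 4z, so |(8z + 10)/(4z + 10) − 2| = 40/(4(4z + 10)) < 40/(4·4z) = (5/2)/z.
Thus |(8z + 10)/(4z + 10) − 2| < ε whenever z > (5/2)/ε.
Take N_0 = (5/2)/ε. If z > N_0 then |(8z + 10)/(4z + 10) − 2| < (5/2)/z < ε.

N_0 = (5/2)/ε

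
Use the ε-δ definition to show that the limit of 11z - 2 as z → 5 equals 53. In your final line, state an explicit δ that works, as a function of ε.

Suppose ε > 0. We need δ > 0 so that 0 < |z − 5| < δ implies |(11z - 2) − 53| < ε.
|(11z - 2) − 53| = |11z - 55| = 11|z − 5|.
So 11|z − 5| < ε exactly when |z − 5| < ε/11.
Take δ = ε/11. If 0 < |z − 5| < δ then |(11z - 2) − 53| = 11|z − 5| < 11·(ε/11) = ε.

δ = ε/11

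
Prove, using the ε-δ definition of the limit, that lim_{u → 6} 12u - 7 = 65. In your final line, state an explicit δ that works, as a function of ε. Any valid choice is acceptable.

Fix ε > 0. We need δ > 0 so that 0 < |u − 6| < δ implies |(12u - 7) − 65| < ε.
|(12u - 7) − 65| = |12u - 72| = 12|u − 6|.
So 12|u − 6| < ε exactly when |u − 6| < ε/12.
Choosing δ = ε/12 gives |(12u - 7) − 65| = 12|u − 6| < ε whenever |u − 6| < δ.

δ = ε/12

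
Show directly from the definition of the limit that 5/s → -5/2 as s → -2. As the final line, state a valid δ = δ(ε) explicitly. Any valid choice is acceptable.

δ = min(1, (2/5)ε)

Suppose ε > 0. We seek δ > 0 such that 0 < |s + 2| < δ implies |5/s + 5/2| < ε.
|5/s + 5/2| = 5·|-2 − s|/(2·|s|) = 5|s + 2|/(2|s|).
Require δ ≤ 1 so that |s| > 2 − 1 = 1, hence 2|s| > 2.
Then |5/s + 5/2| < 5|s + 2|/2, which is < ε when |s + 2| < (2/5)ε.
Take δ = min(1, (2/5)ε). Then 0 < |s + 2| < δ gives both |s + 2| < 1 and |s + 2| < (2/5)ε, so |5/s + 5/2| < ε.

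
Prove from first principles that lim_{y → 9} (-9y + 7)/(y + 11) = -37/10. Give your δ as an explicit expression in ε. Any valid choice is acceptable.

δ = min(10, (100/53)ε)

Suppose ε > 0. We want δ > 0 with 0 < |y − 9| < δ ⇒ |(-9y + 7)/(y + 11) + 37/10| < ε.
Combining over a common denominator, (-9y + 7)/(y + 11) + 37/10 = [(-9y + 7)·20 − (-74)·(y + 11)] / [20·(y + 11)] = -106(y − 9) / (20(y + 11)).
So |(-9y + 7)/(y + 11) + 37/10| = 106|y − 9| / (20·|y + 11|).
Restrict δ ≤ 10. Then |y − 9| < 10 gives |y + 11| = |(y − 9) + 20| ≥ 20 − 10 = 10.
Hence |(-9y + 7)/(y + 11) + 37/10| < 106|y − 9|/(20·10) = (53/100)|y − 9|, which is < ε once |y − 9| < (100/53)ε.
Take δ = min(10, (100/53)ε). Then 0 < |y − 9| < δ forces both bounds, so |(-9y + 7)/(y + 11) + 37/10| < ε.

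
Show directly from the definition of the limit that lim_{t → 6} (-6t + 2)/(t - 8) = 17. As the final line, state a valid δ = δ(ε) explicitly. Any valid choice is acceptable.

Fix ε > 0. We want δ > 0 with 0 < |t − 6| < δ ⇒ |(-6t + 2)/(t - 8) − 17| < ε.
Combining over a common denominator, (-6t + 2)/(t - 8) − 17 = [(-6t + 2)·(-2) − (-34)·(t - 8)] / [(-2)·(t - 8)] = 46(t − 6) / ((-2)(t - 8)).
So |(-6t + 2)/(t - 8) − 17| = 46|t − 6| / (2·|t − 8|).
Require δ ≤ 1, so |t − 8| ≥ |-2| − |t − 6| > 2 − 1 = 1.
Hence |(-6t + 2)/(t - 8) − 17| < 46|t − 6|/(2·1) = 23|t − 6|, which is < ε once |t − 6| < (1/23)ε.
Take δ = min(1, (1/23)ε). Then 0 < |t − 6| < δ forces both bounds, so |(-6t + 2)/(t - 8) − 17| < ε.

δ = min(1, (1/23)ε)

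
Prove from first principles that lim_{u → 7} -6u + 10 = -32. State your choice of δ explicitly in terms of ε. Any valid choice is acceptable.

δ = ε/6

Fix ε > 0. We need δ > 0 so that 0 < |u − 7| < δ implies |(-6u + 10) + 32| < ε.
|(-6u + 10) + 32| = |-6u + 42| = 6|u − 7|.
So 6|u − 7| < ε exactly when |u − 7| < ε/6.
Choosing δ = ε/6 gives |(-6u + 10) + 32| = 6|u − 7| < ε whenever |u − 7| < δ.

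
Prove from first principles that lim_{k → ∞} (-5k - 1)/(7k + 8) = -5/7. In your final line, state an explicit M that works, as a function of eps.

M = (33/49)/eps

Suppose eps > 0. For k ≥ 1, |(-5k - 1)/(7k + 8) + 5/7| = |33|/(7(7k + 8)) = 33/(7(7k + 8)).
Since 7k + 8 ≥ 7k for k ≥ 1, this is ≤ 33/(7·7k) = (33/49)/k.
So |(-5k - 1)/(7k + 8) + 5/7| < eps whenever k > (33/49)/eps.
Take M = (33/49)/eps. If k > M then |(-5k - 1)/(7k + 8) + 5/7| ≤ (33/49)/k < eps.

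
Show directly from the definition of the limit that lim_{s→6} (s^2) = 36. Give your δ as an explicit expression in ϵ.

Fix ϵ > 0. We seek δ > 0 with 0 < |s − 6| < δ ⇒ |s^2 − 36| < ϵ.
Factor: s^2 − 36 = (s − 6)(s + 6), so |s^2 − 36| = |s − 6|·|s + 6|.
Impose δ ≤ 1 so that |s| < 7; then |s + 6| ≤ 13.
Hence |s^2 − 36| ≤ 13|s − 6|, which is < ϵ once |s − 6| < ϵ/13.
Take δ = min(1, ϵ/13). If 0 < |s − 6| < δ then both bounds hold and |s^2 − 36| ≤ 13|s − 6| < 13·(ϵ/13) = ϵ.

δ = min(1, ϵ/13)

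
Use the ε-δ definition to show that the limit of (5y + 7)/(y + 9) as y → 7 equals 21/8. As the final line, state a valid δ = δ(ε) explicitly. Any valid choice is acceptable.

Let ε > 0. We want δ > 0 with 0 < |y − 7| < δ ⇒ |(5y + 7)/(y + 9) − (21/8)| < ε.
Combining over a common denominator, (5y + 7)/(y + 9) − (21/8) = [(5y + 7)·16 − 42·(y + 9)] / [16·(y + 9)] = 38(y − 7) / (16(y + 9)).
So |(5y + 7)/(y + 9) − (21/8)| = 38|y − 7| / (16·|y + 9|).
Restrict δ ≤ 8. Then |y − 7| < 8 gives |y + 9| = |(y − 7) + 16| ≥ 16 − 8 = 8.
Hence |(5y + 7)/(y + 9) − (21/8)| < 38|y − 7|/(16·8) = (19/64)|y − 7|, which is < ε once |y − 7| < (64/19)ε.
Take δ = min(8, (64/19)ε). Then 0 < |y − 7| < δ forces both bounds, so |(5y + 7)/(y + 9) − (21/8)| < ε.

δ = min(8, (64/19)ε)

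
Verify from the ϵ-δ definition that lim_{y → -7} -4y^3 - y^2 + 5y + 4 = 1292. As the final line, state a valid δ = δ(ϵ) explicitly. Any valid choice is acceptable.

Fix ϵ > 0. We want δ > 0 such that 0 < |y + 7| < δ implies |(-4y^3 - y^2 + 5y + 4) − 1292| < ϵ.
(-4y^3 - y^2 + 5y + 4) − 1292 = -4y^3 - y^2 + 5y - 1288 = (y + 7)(-4y^2 + 27y - 184).
So |(-4y^3 - y^2 + 5y + 4) − 1292| = |y + 7|·|-4y^2 + 27y - 184|.
Assume first that |y + 7| < 1, so |y| < 8. Then |-4y^2 + 27y - 184| ≤ 4·8^2 + 27·8 + 184 = 656.
Hence |(-4y^3 - y^2 + 5y + 4) − 1292| ≤ 656|y + 7| < ϵ provided |y + 7| < ϵ/656.
Take δ = min(1, ϵ/656). Then 0 < |y + 7| < δ gives both |y + 7| < 1 and |y + 7| < ϵ/656, so |(-4y^3 - y^2 + 5y + 4) − 1292| < ϵ.

δ = min(1, ϵ/656)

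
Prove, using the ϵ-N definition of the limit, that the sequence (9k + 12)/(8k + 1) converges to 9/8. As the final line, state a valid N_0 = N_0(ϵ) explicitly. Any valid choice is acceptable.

N_0 = (87/64)/ϵ

Let ϵ > 0 be given. For k ≥ 1, |(9k + 12)/(8k + 1) − (9/8)| = |87|/(8(8k + 1)) = 87/(8(8k + 1)).
Since 8k + 1 ≥ 8k for k ≥ 1, this is ≤ 87/(8·8k) = (87/64)/k.
So |(9k + 12)/(8k + 1) − (9/8)| < ϵ whenever k > (87/64)/ϵ.
Take N_0 = (87/64)/ϵ. If k > N_0 then |(9k + 12)/(8k + 1) − (9/8)| ≤ (87/64)/k < ϵ.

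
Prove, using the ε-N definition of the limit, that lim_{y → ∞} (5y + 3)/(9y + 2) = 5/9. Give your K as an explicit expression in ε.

Fix ε > 0. We seek K > 0 such that y > K implies |(5y + 3)/(9y + 2) − (5/9)| < ε.
(5y + 3)/(9y + 2) − (5/9) = (9(5y + 3) − 5(9y + 2)) / (9(9y + 2)) = 17/(9(9y + 2)).
For y > 0 we have 9y + 2 > 9y, so |(5y + 3)/(9y + 2) − (5/9)| = 17/(9(9y + 2)) < 17/(9·9y) = (17/81)/y.
Thus |(5y + 3)/(9y + 2) − (5/9)| < ε whenever y > (17/81)/ε.
Take K = (17/81)/ε. If y > K then |(5y + 3)/(9y + 2) − (5/9)| < (17/81)/y < ε.

K = (17/81)/ε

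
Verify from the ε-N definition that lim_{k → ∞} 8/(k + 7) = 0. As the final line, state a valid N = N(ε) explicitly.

Let ε > 0. For k ≥ 1, |8/(k + 7) − 0| = 8/(k + 7) ≤ 8/k.
We need 8/k < ε, i.e. k > 8/ε.
Take N = 8/ε. If k > N then |8/(k + 7)| ≤ 8/k < ε.

N = 8/ε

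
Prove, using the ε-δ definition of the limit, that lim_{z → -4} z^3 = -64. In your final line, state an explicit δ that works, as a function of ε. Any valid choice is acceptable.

Let ε > 0 be given. We seek δ > 0 with 0 < |z + 4| < δ ⇒ |z^3 + 64| < ε.
Factor: z^3 + 64 = (z + 4)(z^2 - 4z + 16), so |z^3 + 64| = |z + 4|·|z^2 - 4z + 16|.
Restrict δ ≤ 2. Then |z + 4| < 2 gives |z| < 6, so by the triangle inequality |z^2 - 4z + 16| ≤ 6^2 + 4·6 + 16 = 76.
Hence |z^3 + 64| ≤ 76|z + 4|, which is < ε once |z + 4| < ε/76.
Take δ = min(2, ε/76). If 0 < |z + 4| < δ then both bounds hold and |z^3 + 64| ≤ 76|z + 4| < 76·(ε/76) = ε.

δ = min(2, ε/76)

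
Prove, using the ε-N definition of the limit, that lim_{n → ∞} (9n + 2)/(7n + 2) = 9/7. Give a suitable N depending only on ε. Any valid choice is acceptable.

Let ε > 0. For n ≥ 1, |(9n + 2)/(7n + 2) − (9/7)| = |-4|/(7(7n + 2)) = 4/(7(7n + 2)).
Since 7n + 2 ≥ 7n for n ≥ 1, this is ≤ 4/(7·7n) = (4/49)/n.
So |(9n + 2)/(7n + 2) − (9/7)| < ε whenever n > (4/49)/ε.
Take N = (4/49)/ε. If n > N then |(9n + 2)/(7n + 2) − (9/7)| ≤ (4/49)/n < ε.

N = (4/49)/ε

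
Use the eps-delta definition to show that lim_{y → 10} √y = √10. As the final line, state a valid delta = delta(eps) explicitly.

Fix eps > 0. We want delta > 0 such that 0 < |y − 10| < delta implies |√y − √10| < eps.
Multiplying by the conjugate, |√y − √10| = |y − 10|/(√y + √10).
Restrict delta ≤ 10 so that |y − 10| < 10 forces y > 0, and then √y + √10 > √10.
Hence |√y − √10| < |y − 10|/√10, which is < eps once |y − 10| < √10·eps.
Take delta = min(10, √10·eps). If 0 < |y − 10| < delta then y > 0 and |√y − √10| < |y − 10|/√10 < eps.

delta = min(10, √10·eps)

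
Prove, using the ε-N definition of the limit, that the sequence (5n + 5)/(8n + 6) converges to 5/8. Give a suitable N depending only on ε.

N = (5/32)/ε

Suppose ε > 0. For n ≥ 1, |(5n + 5)/(8n + 6) − (5/8)| = |10|/(8(8n + 6)) = 10/(8(8n + 6)).
Since 8n + 6 ≥ 8n for n ≥ 1, this is ≤ 10/(8·8n) = (5/32)/n.
So |(5n + 5)/(8n + 6) − (5/8)| < ε whenever n > (5/32)/ε.
Take N = (5/32)/ε. If n > N then |(5n + 5)/(8n + 6) − (5/8)| ≤ (5/32)/n < ε.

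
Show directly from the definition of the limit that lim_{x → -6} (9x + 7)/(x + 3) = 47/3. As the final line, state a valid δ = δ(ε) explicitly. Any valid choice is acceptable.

Let ε > 0 be given. We want δ > 0 with 0 < |x + 6| < δ ⇒ |(9x + 7)/(x + 3) − (47/3)| < ε.
Combining over a common denominator, (9x + 7)/(x + 3) − (47/3) = [(9x + 7)·(-3) − (-47)·(x + 3)] / [(-3)·(x + 3)] = 20(x + 6) / ((-3)(x + 3)).
So |(9x + 7)/(x + 3) − (47/3)| = 20|x + 6| / (3·|x + 3|).
Restrict δ ≤ 3/2. Then |x + 6| < 3/2 gives |x + 3| = |(x + 6) + (-3)| ≥ 3 − 3/2 = 3/2.
Hence |(9x + 7)/(x + 3) − (47/3)| < 20|x + 6|/(3·(3/2)) = (40/9)|x + 6|, which is < ε once |x + 6| < (9/40)ε.
Take δ = min(3/2, (9/40)ε). Then 0 < |x + 6| < δ forces both bounds, so |(9x + 7)/(x + 3) − (47/3)| < ε.

δ = min(3/2, (9/40)ε)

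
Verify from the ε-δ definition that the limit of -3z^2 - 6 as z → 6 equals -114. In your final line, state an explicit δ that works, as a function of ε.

Suppose ε > 0. We want δ > 0 such that 0 < |z − 6| < δ implies |(-3z^2 - 6) + 114| < ε.
(-3z^2 - 6) + 114 = -3z^2 + 108 = (z − 6)(-3z - 18).
So |(-3z^2 - 6) + 114| = |z − 6|·|-3z - 18|.
Require δ ≤ 1. Then |z − 6| < 1 gives |z| < 7, and by the triangle inequality |-3z - 18| ≤ 3·7 + 18 = 39.
Hence |(-3z^2 - 6) + 114| ≤ 39|z − 6| < ε provided |z − 6| < ε/39.
Choosing δ = min(1, ε/39) ensures both conditions, hence |(-3z^2 - 6) + 114| < ε.

δ = min(1, ε/39)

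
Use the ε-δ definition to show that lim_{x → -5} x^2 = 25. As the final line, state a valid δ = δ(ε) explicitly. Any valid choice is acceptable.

Suppose ε > 0. We seek δ > 0 with 0 < |x + 5| < δ ⇒ |x^2 − 25| < ε.
Factor: x^2 − 25 = (x + 5)(x - 5), so |x^2 − 25| = |x + 5|·|x - 5|.
Restrict δ ≤ 2. Then |x + 5| < 2 gives |x| < 7, so by the triangle inequality |x - 5| ≤ 7 + 5 = 12.
Hence |x^2 − 25| ≤ 12|x + 5|, which is < ε once |x + 5| < ε/12.
Take δ = min(2, ε/12). If 0 < |x + 5| < δ then both bounds hold and |x^2 − 25| ≤ 12|x + 5| < 12·(ε/12) = ε.

δ = min(2, ε/12)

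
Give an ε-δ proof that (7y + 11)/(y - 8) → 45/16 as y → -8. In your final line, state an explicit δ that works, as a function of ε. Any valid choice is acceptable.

Let ε > 0 be given. We want δ > 0 with 0 < |y + 8| < δ ⇒ |(7y + 11)/(y - 8) − (45/16)| < ε.
Combining over a common denominator, (7y + 11)/(y - 8) − (45/16) = [(7y + 11)·(-16) − (-45)·(y - 8)] / [(-16)·(y - 8)] = -67(y + 8) / ((-16)(y - 8)).
So |(7y + 11)/(y - 8) − (45/16)| = 67|y + 8| / (16·|y − 8|).
Restrict δ ≤ 8. Then |y + 8| < 8 gives |y − 8| = |(y + 8) + (-16)| ≥ 16 − 8 = 8.
Hence |(7y + 11)/(y - 8) − (45/16)| < 67|y + 8|/(16·8) = (67/128)|y + 8|, which is < ε once |y + 8| < (128/67)ε.
Take δ = min(8, (128/67)ε). Then 0 < |y + 8| < δ forces both bounds, so |(7y + 11)/(y - 8) − (45/16)| < ε.

δ = min(8, (128/67)ε)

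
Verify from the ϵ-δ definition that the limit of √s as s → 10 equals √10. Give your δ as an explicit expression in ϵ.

Let ϵ > 0. We want δ > 0 such that 0 < |s − 10| < δ implies |√s − √10| < ϵ.
Rationalise: √s − √10 = (s − 10)/(√s + √10), so |√s − √10| = |s − 10|/(√s + √10).
Restrict δ ≤ 10 so that |s − 10| < 10 forces s > 0, and then √s + √10 > √10.
Hence |√s − √10| < |s − 10|/√10, which is < ϵ once |s − 10| < √10·ϵ.
Take δ = min(10, √10·ϵ). If 0 < |s − 10| < δ then s > 0 and |√s − √10| < |s − 10|/√10 < ϵ.

δ = min(10, √10·ϵ)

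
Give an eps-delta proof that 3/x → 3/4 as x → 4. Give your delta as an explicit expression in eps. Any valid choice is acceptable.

delta = min(2, (8/3)eps)

Let eps > 0 be given. We seek delta > 0 such that 0 < |x − 4| < delta implies |3/x − (3/4)| < eps.
|3/x − (3/4)| = 3·|4 − x|/(4·|x|) = 3|x − 4|/(4|x|).
Restrict delta ≤ 2. Then |x − 4| < 2 gives |x| > 2, so 4|x| > 8.
Then |3/x − (3/4)| < 3|x − 4|/8, which is < eps when |x − 4| < (8/3)eps.
Take delta = min(2, (8/3)eps). Then 0 < |x − 4| < delta gives both |x − 4| < 2 and |x − 4| < (8/3)eps, so |3/x − (3/4)| < eps.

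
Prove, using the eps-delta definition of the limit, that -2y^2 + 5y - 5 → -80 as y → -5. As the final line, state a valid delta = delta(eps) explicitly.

delta = min(1, eps/27)

Fix eps > 0. We want delta > 0 such that 0 < |y + 5| < delta implies |(-2y^2 + 5y - 5) + 80| < eps.
(-2y^2 + 5y - 5) + 80 = -2y^2 + 5y + 75 = (y + 5)(-2y + 15).
So |(-2y^2 + 5y - 5) + 80| = |y + 5|·|-2y + 15|.
Require delta ≤ 1. Then |y + 5| < 1 gives |y| < 6, and by the triangle inequality |-2y + 15| ≤ 2·6 + 15 = 27.
Hence |(-2y^2 + 5y - 5) + 80| ≤ 27|y + 5| < eps provided |y + 5| < eps/27.
Take delta = min(1, eps/27). Then 0 < |y + 5| < delta gives both |y + 5| < 1 and |y + 5| < eps/27, so |(-2y^2 + 5y - 5) + 80| < eps.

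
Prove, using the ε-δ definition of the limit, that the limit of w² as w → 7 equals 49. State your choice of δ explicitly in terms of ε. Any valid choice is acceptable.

Let ε > 0. We seek δ > 0 with 0 < |w − 7| < δ ⇒ |w² − 49| < ε.
Factor: w² − 49 = (w − 7)(w + 7), so |w² − 49| = |w − 7|·|w + 7|.
Impose δ ≤ 1 so that |w| < 8; then |w + 7| ≤ 15.
Hence |w² − 49| ≤ 15|w − 7|, which is < ε once |w − 7| < ε/15.
Take δ = min(1, ε/15). If 0 < |w − 7| < δ then both bounds hold and |w² − 49| ≤ 15|w − 7| < 15·(ε/15) = ε.

δ = min(1, ε/15)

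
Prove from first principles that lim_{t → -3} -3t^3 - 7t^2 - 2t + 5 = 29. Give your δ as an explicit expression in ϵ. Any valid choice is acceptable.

Fix ϵ > 0. We want δ > 0 such that 0 < |t + 3| < δ implies |(-3t^3 - 7t^2 - 2t + 5) − 29| < ϵ.
(-3t^3 - 7t^2 - 2t + 5) − 29 = -3t^3 - 7t^2 - 2t - 24 = (t + 3)(-3t^2 + 2t - 8).
So |(-3t^3 - 7t^2 - 2t + 5) − 29| = |t + 3|·|-3t^2 + 2t - 8|.
Require δ ≤ 1. Then |t + 3| < 1 gives |t| < 4, and by the triangle inequality |-3t^2 + 2t - 8| ≤ 3·4^2 + 2·4 + 8 = 64.
Hence |(-3t^3 - 7t^2 - 2t + 5) − 29| ≤ 64|t + 3| < ϵ provided |t + 3| < ϵ/64.
Choosing δ = min(1, ϵ/64) ensures both conditions, hence |(-3t^3 - 7t^2 - 2t + 5) − 29| < ϵ.

δ = min(1, ϵ/64)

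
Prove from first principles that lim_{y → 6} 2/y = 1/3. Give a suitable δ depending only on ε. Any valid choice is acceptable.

Let ε > 0 be given. We seek δ > 0 such that 0 < |y − 6| < δ implies |2/y − (1/3)| < ε.
|2/y − (1/3)| = 2·|6 − y|/(6·|y|) = 2|y − 6|/(6|y|).
Restrict δ ≤ 3. Then |y − 6| < 3 gives |y| > 3, so 6|y| > 18.
Then |2/y − (1/3)| < 2|y − 6|/18, which is < ε when |y − 6| < 9ε.
Take δ = min(3, 9ε). Then 0 < |y − 6| < δ gives both |y − 6| < 3 and |y − 6| < 9ε, so |2/y − (1/3)| < ε.

δ = min(3, 9ε)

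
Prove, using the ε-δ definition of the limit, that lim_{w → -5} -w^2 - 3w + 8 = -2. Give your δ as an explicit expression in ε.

δ = min(2, ε/9)

Let ε > 0. We want δ > 0 such that 0 < |w + 5| < δ implies |(-w^2 - 3w + 8) + 2| < ε.
(-w^2 - 3w + 8) + 2 = -w^2 - 3w + 10 = (w + 5)(-w + 2).
So |(-w^2 - 3w + 8) + 2| = |w + 5|·|-w + 2|.
Assume first that |w + 5| < 2, so |w| < 7. Then |-w + 2| ≤ 7 + 2 = 9.
Hence |(-w^2 - 3w + 8) + 2| ≤ 9|w + 5| < ε provided |w + 5| < ε/9.
Choosing δ = min(2, ε/9) ensures both conditions, hence |(-w^2 - 3w + 8) + 2| < ε.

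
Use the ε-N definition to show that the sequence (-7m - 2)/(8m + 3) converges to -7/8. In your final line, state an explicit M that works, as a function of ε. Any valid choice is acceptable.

Fix ε > 0. For m ≥ 1, |(-7m - 2)/(8m + 3) + 7/8| = |5|/(8(8m + 3)) = 5/(8(8m + 3)).
Since 8m + 3 ≥ 8m for m ≥ 1, this is ≤ 5/(8·8m) = (5/64)/m.
So |(-7m - 2)/(8m + 3) + 7/8| < ε whenever m > (5/64)/ε.
Take M = (5/64)/ε. If m > M then |(-7m - 2)/(8m + 3) + 7/8| ≤ (5/64)/m < ε.

M = (5/64)/ε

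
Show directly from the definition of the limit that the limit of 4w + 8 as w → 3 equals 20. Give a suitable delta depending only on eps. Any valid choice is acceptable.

Fix eps > 0. We need delta > 0 so that 0 < |w − 3| < delta implies |(4w + 8) − 20| < eps.
|(4w + 8) − 20| = |4w - 12| = 4|w − 3|.
So 4|w − 3| < eps exactly when |w − 3| < eps/4.
Take delta = eps/4. If 0 < |w − 3| < delta then |(4w + 8) − 20| = 4|w − 3| < 4·(eps/4) = eps.

delta = eps/4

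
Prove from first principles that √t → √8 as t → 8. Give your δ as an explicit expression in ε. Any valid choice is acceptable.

δ = min(8, √8·ε)

Let ε > 0. We want δ > 0 such that 0 < |t − 8| < δ implies |√t − √8| < ε.
Multiplying by the conjugate, |√t − √8| = |t − 8|/(√t + √8).
Restrict δ ≤ 8 so that |t − 8| < 8 forces t > 0, and then √t + √8 > √8.
Hence |√t − √8| < |t − 8|/√8, which is < ε once |t − 8| < √8·ε.
Take δ = min(8, √8·ε). If 0 < |t − 8| < δ then t > 0 and |√t − √8| < |t − 8|/√8 < ε.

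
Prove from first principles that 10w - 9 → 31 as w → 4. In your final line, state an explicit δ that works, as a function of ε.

Fix ε > 0. We need δ > 0 so that 0 < |w − 4| < δ implies |(10w - 9) − 31| < ε.
|(10w - 9) − 31| = |10w - 40| = 10|w − 4|.
So 10|w − 4| < ε exactly when |w − 4| < ε/10.
Choosing δ = ε/10 gives |(10w - 9) − 31| = 10|w − 4| < ε whenever |w − 4| < δ.

δ = ε/10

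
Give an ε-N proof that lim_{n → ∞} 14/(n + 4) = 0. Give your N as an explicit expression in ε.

Fix ε > 0. For n ≥ 1, |14/(n + 4) − 0| = 14/(n + 4) ≤ 14/n.
We need 14/n < ε, i.e. n > 14/ε.
Take N = 14/ε. If n > N then |14/(n + 4)| ≤ 14/n < ε.

N = 14/ε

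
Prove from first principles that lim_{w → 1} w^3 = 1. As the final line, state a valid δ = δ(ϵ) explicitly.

Let ϵ > 0 be given. We seek δ > 0 with 0 < |w − 1| < δ ⇒ |w^3 − 1| < ϵ.
Factor: w^3 − 1 = (w − 1)(w^2 + w + 1), so |w^3 − 1| = |w − 1|·|w^2 + w + 1|.
Impose δ ≤ 2 so that |w| < 3; then |w^2 + w + 1| ≤ 13.
Hence |w^3 − 1| ≤ 13|w − 1|, which is < ϵ once |w − 1| < ϵ/13.
Take δ = min(2, ϵ/13). If 0 < |w − 1| < δ then both bounds hold and |w^3 − 1| ≤ 13|w − 1| < 13·(ϵ/13) = ϵ.

δ = min(2, ϵ/13)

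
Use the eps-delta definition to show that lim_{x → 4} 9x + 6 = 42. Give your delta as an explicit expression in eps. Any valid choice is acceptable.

delta = eps/9

Let eps > 0 be given. We need delta > 0 so that 0 < |x − 4| < delta implies |(9x + 6) − 42| < eps.
|(9x + 6) − 42| = |9x - 36| = 9|x − 4|.
So 9|x − 4| < eps exactly when |x − 4| < eps/9.
Take delta = eps/9. If 0 < |x − 4| < delta then |(9x + 6) − 42| = 9|x − 4| < 9·(eps/9) = eps.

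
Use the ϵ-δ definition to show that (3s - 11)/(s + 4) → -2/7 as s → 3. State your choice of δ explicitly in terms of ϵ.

δ = min(7/2, (49/46)ϵ)

Let ϵ > 0 be given. We want δ > 0 with 0 < |s − 3| < δ ⇒ |(3s - 11)/(s + 4) + 2/7| < ϵ.
Combining over a common denominator, (3s - 11)/(s + 4) + 2/7 = [(3s - 11)·7 − (-2)·(s + 4)] / [7·(s + 4)] = 23(s − 3) / (7(s + 4)).
So |(3s - 11)/(s + 4) + 2/7| = 23|s − 3| / (7·|s + 4|).
Restrict δ ≤ 7/2. Then |s − 3| < 7/2 gives |s + 4| = |(s − 3) + 7| ≥ 7 − 7/2 = 7/2.
Hence |(3s - 11)/(s + 4) + 2/7| < 23|s − 3|/(7·(7/2)) = (46/49)|s − 3|, which is < ϵ once |s − 3| < (49/46)ϵ.
Take δ = min(7/2, (49/46)ϵ). Then 0 < |s − 3| < δ forces both bounds, so |(3s - 11)/(s + 4) + 2/7| < ϵ.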